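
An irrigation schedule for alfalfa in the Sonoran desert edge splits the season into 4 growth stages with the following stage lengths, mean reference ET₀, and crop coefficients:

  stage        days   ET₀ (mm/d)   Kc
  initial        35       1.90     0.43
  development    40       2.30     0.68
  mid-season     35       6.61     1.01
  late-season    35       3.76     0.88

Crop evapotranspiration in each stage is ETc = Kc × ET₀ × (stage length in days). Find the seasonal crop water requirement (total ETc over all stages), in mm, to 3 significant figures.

initial: 0.43 × 1.90 × 35 = 28.60 mm
development: 0.68 × 2.30 × 40 = 62.56 mm
mid-season: 1.01 × 6.61 × 35 = 233.66 mm
late-season: 0.88 × 3.76 × 35 = 115.81 mm
Seasonal total = 440.63 mm

441 mm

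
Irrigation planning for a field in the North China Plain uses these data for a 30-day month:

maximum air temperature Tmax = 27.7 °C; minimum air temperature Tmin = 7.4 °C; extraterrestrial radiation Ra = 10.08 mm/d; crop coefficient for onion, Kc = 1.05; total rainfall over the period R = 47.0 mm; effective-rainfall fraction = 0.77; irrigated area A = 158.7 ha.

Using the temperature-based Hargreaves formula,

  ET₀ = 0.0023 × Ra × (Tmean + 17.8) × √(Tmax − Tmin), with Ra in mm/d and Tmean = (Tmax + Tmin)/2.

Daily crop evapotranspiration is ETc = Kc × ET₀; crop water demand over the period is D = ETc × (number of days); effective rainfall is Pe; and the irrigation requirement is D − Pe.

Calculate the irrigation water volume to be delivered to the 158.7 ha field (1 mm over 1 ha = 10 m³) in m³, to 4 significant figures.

Tmean = (27.7 + 7.4)/2 = 17.55 °C
ET₀ = 0.0023 × 10.08 × (17.55 + 17.8) × √20.3 = 0.0023 × 10.08 × 35.35 × 4.5056 = 3.6926 mm/d
ETc = Kc × ET₀ = 1.05 × 3.6926 = 3.8772 mm/d
Crop demand D = ETc × 30 d = 3.8772 × 30 = 116.316 mm
Pe = 0.77 × 47.0 = 36.190 mm
D − Pe = 116.316 − 36.190 = 80.126 mm
Volume = 80.126 mm × 158.7 ha × 10 = 127160.0 m³

127200 m³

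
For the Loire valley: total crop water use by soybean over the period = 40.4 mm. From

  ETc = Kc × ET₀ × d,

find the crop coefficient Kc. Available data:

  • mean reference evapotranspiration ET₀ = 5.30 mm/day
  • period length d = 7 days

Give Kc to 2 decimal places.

ETc = Kc × ET₀ × d  ⇒  Kc = ETc / (ET₀ × d)
Kc = 40.4 / (5.30 × 7) = 40.4 / 37.10 = 1.0889

1.09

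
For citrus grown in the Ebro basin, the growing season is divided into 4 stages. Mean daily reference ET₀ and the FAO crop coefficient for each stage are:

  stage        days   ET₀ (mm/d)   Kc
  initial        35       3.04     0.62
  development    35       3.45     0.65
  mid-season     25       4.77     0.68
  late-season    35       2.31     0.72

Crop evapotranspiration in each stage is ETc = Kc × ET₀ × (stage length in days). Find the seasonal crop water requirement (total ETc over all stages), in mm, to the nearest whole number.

initial: 0.62 × 3.04 × 35 = 65.97 mm
development: 0.65 × 3.45 × 35 = 78.49 mm
mid-season: 0.68 × 4.77 × 25 = 81.09 mm
late-season: 0.72 × 2.31 × 35 = 58.21 mm
Seasonal total = 283.76 mm

284 mm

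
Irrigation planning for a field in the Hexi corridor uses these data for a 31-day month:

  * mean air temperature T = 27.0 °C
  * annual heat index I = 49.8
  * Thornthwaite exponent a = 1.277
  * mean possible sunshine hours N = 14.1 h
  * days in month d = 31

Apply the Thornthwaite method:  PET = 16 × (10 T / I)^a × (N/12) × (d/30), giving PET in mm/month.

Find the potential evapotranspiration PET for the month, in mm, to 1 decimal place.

10T/I = 10 × 27.0 / 49.8 = 5.4217
(10T/I)^a = 5.4217^1.277 = 8.6595
Uncorrected PET = 16 × 8.6595 = 138.552 mm
Correction = (N/12)(d/30) = (14.1/12)(31/30) = 1.2142
PET = 138.552 × 1.2142 = 168.230 mm/month

168.2 mm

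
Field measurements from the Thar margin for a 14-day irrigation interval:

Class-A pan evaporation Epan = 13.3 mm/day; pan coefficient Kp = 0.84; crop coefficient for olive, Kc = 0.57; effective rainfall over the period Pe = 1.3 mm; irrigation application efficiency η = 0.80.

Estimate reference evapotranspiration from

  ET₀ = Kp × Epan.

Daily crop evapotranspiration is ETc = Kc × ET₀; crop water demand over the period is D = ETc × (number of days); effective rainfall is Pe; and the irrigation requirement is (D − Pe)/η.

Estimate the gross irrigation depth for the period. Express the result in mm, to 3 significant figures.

ET₀ = 0.84 × 13.3 = 11.1720 mm/d
ETc = Kc × ET₀ = 0.57 × 11.1720 = 6.3680 mm/d
Crop demand D = ETc × 14 d = 6.3680 × 14 = 89.152 mm
D − Pe = 89.152 − 1.3 = 87.852 mm
Gross irrigation = 87.852 / 0.80 = 109.815 mm

110 mm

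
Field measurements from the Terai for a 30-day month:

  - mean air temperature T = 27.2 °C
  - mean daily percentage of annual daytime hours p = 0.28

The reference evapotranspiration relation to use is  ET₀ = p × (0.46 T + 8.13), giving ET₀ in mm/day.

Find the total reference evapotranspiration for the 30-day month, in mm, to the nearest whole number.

ET₀ = 0.28 × (0.46 × 27.2 + 8.13) = 0.28 × 20.642 = 5.7798 mm/d
Monthly total = 5.7798 × 30 = 173.394 mm

173 mm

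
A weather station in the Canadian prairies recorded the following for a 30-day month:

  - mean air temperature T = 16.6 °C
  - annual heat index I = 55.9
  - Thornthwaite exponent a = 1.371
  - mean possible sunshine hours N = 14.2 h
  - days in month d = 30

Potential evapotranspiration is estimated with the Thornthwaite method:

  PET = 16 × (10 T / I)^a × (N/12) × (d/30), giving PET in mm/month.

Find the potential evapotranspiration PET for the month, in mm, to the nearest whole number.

84 mm

10T/I = 10 × 16.6 / 55.9 = 2.9696
(10T/I)^a = 2.9696^1.371 = 4.4470
Uncorrected PET = 16 × 4.4470 = 71.152 mm
Correction = (N/12)(d/30) = (14.2/12)(30/30) = 1.1833
PET = 71.152 × 1.1833 = 84.194 mm/month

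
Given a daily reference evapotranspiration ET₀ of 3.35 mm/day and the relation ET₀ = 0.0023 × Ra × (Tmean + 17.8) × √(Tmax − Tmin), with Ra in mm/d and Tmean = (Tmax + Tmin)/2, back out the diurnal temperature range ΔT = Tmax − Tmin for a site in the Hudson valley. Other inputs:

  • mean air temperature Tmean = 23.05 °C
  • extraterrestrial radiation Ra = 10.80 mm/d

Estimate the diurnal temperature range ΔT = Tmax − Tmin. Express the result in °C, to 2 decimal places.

√ΔT = ET₀ / [0.0023 × Ra × (Tmean+17.8)] = 3.35 / (0.0023 × 10.80 × 40.85) = 3.3014
ΔT = 3.3014² = 10.899 °C

10.90 °C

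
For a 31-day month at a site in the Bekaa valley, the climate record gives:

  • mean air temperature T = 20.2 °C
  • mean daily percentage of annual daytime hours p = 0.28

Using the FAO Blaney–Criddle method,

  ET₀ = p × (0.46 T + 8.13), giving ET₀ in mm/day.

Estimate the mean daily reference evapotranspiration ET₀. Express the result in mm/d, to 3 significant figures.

ET₀ = 0.28 × (0.46 × 20.2 + 8.13) = 0.28 × 17.422 = 4.8782 mm/d

4.88 mm/d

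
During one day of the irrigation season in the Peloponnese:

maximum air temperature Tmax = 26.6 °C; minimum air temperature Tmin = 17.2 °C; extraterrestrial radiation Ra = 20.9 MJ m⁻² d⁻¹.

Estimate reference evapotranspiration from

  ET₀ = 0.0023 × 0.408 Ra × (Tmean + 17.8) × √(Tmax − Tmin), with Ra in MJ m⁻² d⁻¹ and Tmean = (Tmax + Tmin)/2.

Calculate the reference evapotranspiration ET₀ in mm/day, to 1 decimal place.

2.4 mm/day

Tmean = (26.6 + 17.2)/2 = 21.90 °C
0.408 Ra = 0.408 × 20.9 = 8.5272 mm/d equivalent
ET₀ = 0.0023 × 8.5272 × (21.90 + 17.8) × √9.4 = 0.0023 × 8.5272 × 39.70 × 3.0659 = 2.3872 mm/d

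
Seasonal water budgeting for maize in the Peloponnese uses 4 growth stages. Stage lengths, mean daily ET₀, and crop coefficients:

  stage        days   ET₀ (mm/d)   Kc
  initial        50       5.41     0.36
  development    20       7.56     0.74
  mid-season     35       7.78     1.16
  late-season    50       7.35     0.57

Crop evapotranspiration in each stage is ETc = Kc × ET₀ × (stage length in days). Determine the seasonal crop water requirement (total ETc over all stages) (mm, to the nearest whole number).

initial: 0.36 × 5.41 × 50 = 97.38 mm
development: 0.74 × 7.56 × 20 = 111.89 mm
mid-season: 1.16 × 7.78 × 35 = 315.87 mm
late-season: 0.57 × 7.35 × 50 = 209.48 mm
Seasonal total = 734.62 mm

735 mm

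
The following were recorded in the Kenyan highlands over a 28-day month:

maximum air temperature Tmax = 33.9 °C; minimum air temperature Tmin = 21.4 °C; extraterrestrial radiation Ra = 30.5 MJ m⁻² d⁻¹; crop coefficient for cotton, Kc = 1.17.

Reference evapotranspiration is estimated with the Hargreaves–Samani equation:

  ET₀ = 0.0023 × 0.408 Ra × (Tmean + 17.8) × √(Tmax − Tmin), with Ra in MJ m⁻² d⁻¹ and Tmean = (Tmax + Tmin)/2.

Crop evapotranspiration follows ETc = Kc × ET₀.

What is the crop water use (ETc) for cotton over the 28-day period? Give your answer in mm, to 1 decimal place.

Tmean = (33.9 + 21.4)/2 = 27.65 °C
0.408 Ra = 0.408 × 30.5 = 12.4440 mm/d equivalent
ET₀ = 0.0023 × 12.4440 × (27.65 + 17.8) × √12.5 = 0.0023 × 12.4440 × 45.45 × 3.5355 = 4.5991 mm/d
ETc = Kc × ET₀ = 1.17 × 4.5991 = 5.3809 mm/d
Over 28 days: 5.3809 × 28 = 150.665 mm

150.7 mm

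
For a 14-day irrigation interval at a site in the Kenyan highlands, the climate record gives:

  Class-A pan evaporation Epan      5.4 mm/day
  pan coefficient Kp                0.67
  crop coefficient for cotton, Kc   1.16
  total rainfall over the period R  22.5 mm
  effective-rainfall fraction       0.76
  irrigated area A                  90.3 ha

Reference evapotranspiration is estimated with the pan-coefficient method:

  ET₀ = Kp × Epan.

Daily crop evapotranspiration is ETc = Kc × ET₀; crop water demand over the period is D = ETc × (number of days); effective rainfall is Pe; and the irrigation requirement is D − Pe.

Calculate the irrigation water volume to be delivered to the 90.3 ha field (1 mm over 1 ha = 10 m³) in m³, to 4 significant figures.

ET₀ = 0.67 × 5.4 = 3.6180 mm/d
ETc = Kc × ET₀ = 1.16 × 3.6180 = 4.1969 mm/d
Crop demand D = ETc × 14 d = 4.1969 × 14 = 58.757 mm
Pe = 0.76 × 22.5 = 17.100 mm
D − Pe = 58.757 − 17.100 = 41.657 mm
Volume = 41.657 mm × 90.3 ha × 10 = 37616.3 m³

37620 m³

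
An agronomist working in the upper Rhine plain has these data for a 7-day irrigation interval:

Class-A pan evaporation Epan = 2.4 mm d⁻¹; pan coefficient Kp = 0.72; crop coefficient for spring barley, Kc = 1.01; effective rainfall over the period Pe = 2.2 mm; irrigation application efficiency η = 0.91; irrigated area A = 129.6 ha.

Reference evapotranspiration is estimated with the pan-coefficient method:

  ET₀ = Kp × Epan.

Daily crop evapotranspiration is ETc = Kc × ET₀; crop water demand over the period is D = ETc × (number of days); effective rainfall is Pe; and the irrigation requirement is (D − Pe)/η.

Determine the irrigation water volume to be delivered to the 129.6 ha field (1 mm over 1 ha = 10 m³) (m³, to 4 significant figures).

14270 m³

ET₀ = 0.72 × 2.4 = 1.7280 mm/d
ETc = Kc × ET₀ = 1.01 × 1.7280 = 1.7453 mm/d
Crop demand D = ETc × 7 d = 1.7453 × 7 = 12.217 mm
D − Pe = 12.217 − 2.2 = 10.017 mm
Gross irrigation = 10.017 / 0.91 = 11.008 mm
Volume = 11.008 mm × 129.6 ha × 10 = 14266.4 m³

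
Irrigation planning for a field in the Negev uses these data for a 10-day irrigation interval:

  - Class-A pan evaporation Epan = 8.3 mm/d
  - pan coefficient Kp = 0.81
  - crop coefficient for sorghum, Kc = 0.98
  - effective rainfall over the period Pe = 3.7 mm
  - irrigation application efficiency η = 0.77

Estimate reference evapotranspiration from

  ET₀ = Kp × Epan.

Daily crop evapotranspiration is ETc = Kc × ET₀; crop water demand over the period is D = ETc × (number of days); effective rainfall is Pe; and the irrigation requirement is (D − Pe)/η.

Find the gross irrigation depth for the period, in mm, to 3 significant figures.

ET₀ = 0.81 × 8.3 = 6.7230 mm/d
ETc = Kc × ET₀ = 0.98 × 6.7230 = 6.5885 mm/d
Crop demand D = ETc × 10 d = 6.5885 × 10 = 65.885 mm
D − Pe = 65.885 − 3.7 = 62.185 mm
Gross irrigation = 62.185 / 0.77 = 80.760 mm

80.8 mm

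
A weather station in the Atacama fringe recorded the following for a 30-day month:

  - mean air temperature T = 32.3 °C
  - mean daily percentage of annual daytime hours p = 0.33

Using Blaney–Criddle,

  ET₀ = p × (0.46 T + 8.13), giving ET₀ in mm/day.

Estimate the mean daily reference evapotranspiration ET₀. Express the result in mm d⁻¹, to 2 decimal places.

7.59 mm d⁻¹

ET₀ = 0.33 × (0.46 × 32.3 + 8.13) = 0.33 × 22.988 = 7.5860 mm/d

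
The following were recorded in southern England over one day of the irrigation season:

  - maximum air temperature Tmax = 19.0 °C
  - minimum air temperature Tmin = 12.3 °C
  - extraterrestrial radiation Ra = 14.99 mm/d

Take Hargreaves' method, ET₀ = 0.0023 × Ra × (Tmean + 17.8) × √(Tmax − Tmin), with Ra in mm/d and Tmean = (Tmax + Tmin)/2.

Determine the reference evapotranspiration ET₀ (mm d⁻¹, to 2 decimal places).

Tmean = (19.0 + 12.3)/2 = 15.65 °C
ET₀ = 0.0023 × 14.99 × (15.65 + 17.8) × √6.7 = 0.0023 × 14.99 × 33.45 × 2.5884 = 2.9851 mm/d

2.99 mm d⁻¹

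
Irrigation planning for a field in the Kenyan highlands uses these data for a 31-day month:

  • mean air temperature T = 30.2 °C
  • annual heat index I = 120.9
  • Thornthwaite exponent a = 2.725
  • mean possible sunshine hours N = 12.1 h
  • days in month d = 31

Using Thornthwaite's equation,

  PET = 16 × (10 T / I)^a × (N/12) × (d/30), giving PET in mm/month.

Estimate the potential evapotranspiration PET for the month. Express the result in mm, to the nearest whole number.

10T/I = 10 × 30.2 / 120.9 = 2.4979
(10T/I)^a = 2.4979^2.725 = 12.1169
Uncorrected PET = 16 × 12.1169 = 193.870 mm
Correction = (N/12)(d/30) = (12.1/12)(31/30) = 1.0419
PET = 193.870 × 1.0419 = 201.993 mm/month

202 mm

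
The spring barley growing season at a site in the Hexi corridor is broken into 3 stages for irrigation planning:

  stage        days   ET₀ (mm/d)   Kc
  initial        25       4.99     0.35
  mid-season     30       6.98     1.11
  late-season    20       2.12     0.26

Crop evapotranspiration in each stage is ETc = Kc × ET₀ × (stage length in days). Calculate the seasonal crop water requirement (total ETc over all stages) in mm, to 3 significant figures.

287 mm

initial: 0.35 × 4.99 × 25 = 43.66 mm
mid-season: 1.11 × 6.98 × 30 = 232.43 mm
late-season: 0.26 × 2.12 × 20 = 11.02 mm
Seasonal total = 287.11 mm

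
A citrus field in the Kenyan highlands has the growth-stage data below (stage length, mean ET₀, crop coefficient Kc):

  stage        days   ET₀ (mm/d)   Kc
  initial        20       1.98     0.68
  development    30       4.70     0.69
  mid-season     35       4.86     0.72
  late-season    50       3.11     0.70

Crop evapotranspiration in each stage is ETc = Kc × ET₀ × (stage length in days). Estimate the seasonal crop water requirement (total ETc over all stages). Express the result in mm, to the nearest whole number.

initial: 0.68 × 1.98 × 20 = 26.93 mm
development: 0.69 × 4.70 × 30 = 97.29 mm
mid-season: 0.72 × 4.86 × 35 = 122.47 mm
late-season: 0.70 × 3.11 × 50 = 108.85 mm
Seasonal total = 355.54 mm

356 mm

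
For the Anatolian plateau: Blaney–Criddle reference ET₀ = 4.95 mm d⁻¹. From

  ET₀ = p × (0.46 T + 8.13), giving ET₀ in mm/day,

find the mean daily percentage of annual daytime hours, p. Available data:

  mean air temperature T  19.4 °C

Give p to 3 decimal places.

0.290

p = ET₀ / (0.46 T + 8.13) = 4.95 / (0.46 × 19.4 + 8.13) = 4.95 / 17.054 = 0.2903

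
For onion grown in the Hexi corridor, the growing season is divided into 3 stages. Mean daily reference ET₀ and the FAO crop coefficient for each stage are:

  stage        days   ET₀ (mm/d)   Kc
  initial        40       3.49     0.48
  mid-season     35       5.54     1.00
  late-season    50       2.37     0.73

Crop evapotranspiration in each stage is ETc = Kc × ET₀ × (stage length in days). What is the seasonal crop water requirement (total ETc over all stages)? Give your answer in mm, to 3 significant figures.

initial: 0.48 × 3.49 × 40 = 67.01 mm
mid-season: 1.00 × 5.54 × 35 = 193.90 mm
late-season: 0.73 × 2.37 × 50 = 86.51 mm
Seasonal total = 347.42 mm

347 mm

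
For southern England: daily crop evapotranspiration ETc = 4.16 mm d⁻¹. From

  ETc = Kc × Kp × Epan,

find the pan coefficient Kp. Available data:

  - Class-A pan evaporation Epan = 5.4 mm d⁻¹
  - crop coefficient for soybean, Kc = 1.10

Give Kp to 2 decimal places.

0.70

ETc = Kc × Kp × Epan  ⇒  Kp = ETc / (Kc × Epan)
Kp = 4.16 / (1.10 × 5.4) = 4.16 / 5.940 = 0.7003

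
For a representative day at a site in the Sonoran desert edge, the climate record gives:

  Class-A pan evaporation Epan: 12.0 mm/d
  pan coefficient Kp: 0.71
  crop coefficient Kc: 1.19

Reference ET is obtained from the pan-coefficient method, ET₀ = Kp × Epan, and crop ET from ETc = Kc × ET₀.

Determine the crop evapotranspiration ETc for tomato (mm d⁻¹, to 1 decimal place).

ET₀ = 0.71 × 12.0 = 8.5200 mm/d
ETc = Kc × ET₀ = 1.19 × 8.5200 = 10.1388 mm/d

10.1 mm d⁻¹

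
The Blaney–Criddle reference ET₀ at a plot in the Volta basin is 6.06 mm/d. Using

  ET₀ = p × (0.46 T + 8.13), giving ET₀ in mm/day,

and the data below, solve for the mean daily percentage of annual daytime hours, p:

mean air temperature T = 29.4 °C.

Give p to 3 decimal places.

0.280

p = ET₀ / (0.46 T + 8.13) = 6.06 / (0.46 × 29.4 + 8.13) = 6.06 / 21.654 = 0.2799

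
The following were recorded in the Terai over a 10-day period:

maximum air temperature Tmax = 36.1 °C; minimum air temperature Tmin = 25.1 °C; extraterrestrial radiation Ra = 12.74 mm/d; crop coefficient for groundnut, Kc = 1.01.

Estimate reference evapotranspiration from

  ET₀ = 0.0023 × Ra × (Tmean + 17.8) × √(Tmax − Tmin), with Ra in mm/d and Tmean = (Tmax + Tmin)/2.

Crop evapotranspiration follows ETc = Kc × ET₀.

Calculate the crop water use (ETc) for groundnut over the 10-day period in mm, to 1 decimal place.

Tmean = (36.1 + 25.1)/2 = 30.60 °C
ET₀ = 0.0023 × 12.74 × (30.60 + 17.8) × √11.0 = 0.0023 × 12.74 × 48.40 × 3.3166 = 4.7037 mm/d
ETc = Kc × ET₀ = 1.01 × 4.7037 = 4.7507 mm/d
Over 10 days: 4.7507 × 10 = 47.507 mm

47.5 mm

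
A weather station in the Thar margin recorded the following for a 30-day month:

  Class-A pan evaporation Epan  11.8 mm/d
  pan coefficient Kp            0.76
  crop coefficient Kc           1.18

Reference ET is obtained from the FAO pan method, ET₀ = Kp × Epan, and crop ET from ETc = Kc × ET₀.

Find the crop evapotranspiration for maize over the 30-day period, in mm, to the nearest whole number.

317 mm

ET₀ = 0.76 × 11.8 = 8.9680 mm/d
ETc = Kc × ET₀ = 1.18 × 8.9680 = 10.5822 mm/d
Over 30 days: 10.5822 × 30 = 317.466 mm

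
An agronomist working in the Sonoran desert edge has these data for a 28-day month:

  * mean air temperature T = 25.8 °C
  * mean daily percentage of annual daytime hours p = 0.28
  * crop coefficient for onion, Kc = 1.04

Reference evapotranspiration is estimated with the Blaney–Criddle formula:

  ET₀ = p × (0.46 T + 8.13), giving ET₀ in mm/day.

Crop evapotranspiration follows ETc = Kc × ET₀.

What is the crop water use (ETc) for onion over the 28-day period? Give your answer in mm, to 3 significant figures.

163 mm

ET₀ = 0.28 × (0.46 × 25.8 + 8.13) = 0.28 × 19.998 = 5.5994 mm/d
ETc = Kc × ET₀ = 1.04 × 5.5994 = 5.8234 mm/d
Over 28 days: 5.8234 × 28 = 163.055 mm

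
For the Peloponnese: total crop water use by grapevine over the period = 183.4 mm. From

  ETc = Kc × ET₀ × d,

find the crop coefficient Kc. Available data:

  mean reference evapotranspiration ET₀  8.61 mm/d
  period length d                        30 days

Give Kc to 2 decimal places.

ETc = Kc × ET₀ × d  ⇒  Kc = ETc / (ET₀ × d)
Kc = 183.4 / (8.61 × 30) = 183.4 / 258.30 = 0.7100

0.71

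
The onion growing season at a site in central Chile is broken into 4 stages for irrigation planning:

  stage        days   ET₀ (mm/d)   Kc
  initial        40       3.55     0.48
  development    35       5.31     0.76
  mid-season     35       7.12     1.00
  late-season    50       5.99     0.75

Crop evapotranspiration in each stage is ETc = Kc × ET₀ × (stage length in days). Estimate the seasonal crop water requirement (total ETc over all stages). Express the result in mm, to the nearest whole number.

683 mm

initial: 0.48 × 3.55 × 40 = 68.16 mm
development: 0.76 × 5.31 × 35 = 141.25 mm
mid-season: 1.00 × 7.12 × 35 = 249.20 mm
late-season: 0.75 × 5.99 × 50 = 224.63 mm
Seasonal total = 683.24 mm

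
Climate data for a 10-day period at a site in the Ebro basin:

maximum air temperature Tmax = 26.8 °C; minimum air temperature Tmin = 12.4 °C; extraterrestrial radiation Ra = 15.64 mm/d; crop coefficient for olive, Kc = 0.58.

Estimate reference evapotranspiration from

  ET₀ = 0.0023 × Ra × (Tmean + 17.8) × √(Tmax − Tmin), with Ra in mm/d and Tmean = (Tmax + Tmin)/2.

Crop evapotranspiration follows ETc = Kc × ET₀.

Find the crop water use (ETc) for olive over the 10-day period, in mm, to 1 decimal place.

29.6 mm

Tmean = (26.8 + 12.4)/2 = 19.60 °C
ET₀ = 0.0023 × 15.64 × (19.60 + 17.8) × √14.4 = 0.0023 × 15.64 × 37.40 × 3.7947 = 5.1052 mm/d
ETc = Kc × ET₀ = 0.58 × 5.1052 = 2.9610 mm/d
Over 10 days: 2.9610 × 10 = 29.610 mm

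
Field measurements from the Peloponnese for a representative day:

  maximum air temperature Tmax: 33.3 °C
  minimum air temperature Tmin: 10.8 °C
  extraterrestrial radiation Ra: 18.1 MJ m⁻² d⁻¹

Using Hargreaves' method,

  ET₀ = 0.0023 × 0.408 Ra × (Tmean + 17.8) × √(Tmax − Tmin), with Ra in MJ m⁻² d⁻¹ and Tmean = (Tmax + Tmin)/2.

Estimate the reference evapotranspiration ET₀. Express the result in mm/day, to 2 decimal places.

Tmean = (33.3 + 10.8)/2 = 22.05 °C
0.408 Ra = 0.408 × 18.1 = 7.3848 mm/d equivalent
ET₀ = 0.0023 × 7.3848 × (22.05 + 17.8) × √22.5 = 0.0023 × 7.3848 × 39.85 × 4.7434 = 3.2106 mm/d

3.21 mm/day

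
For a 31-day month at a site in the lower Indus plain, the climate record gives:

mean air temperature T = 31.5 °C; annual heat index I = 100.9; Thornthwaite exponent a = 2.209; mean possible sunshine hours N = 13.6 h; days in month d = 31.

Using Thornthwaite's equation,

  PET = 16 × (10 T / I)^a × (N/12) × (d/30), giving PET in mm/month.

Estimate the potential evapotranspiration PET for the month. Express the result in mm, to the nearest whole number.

10T/I = 10 × 31.5 / 100.9 = 3.1219
(10T/I)^a = 3.1219^2.209 = 12.3644
Uncorrected PET = 16 × 12.3644 = 197.830 mm
Correction = (N/12)(d/30) = (13.6/12)(31/30) = 1.1711
PET = 197.830 × 1.1711 = 231.679 mm/month

232 mm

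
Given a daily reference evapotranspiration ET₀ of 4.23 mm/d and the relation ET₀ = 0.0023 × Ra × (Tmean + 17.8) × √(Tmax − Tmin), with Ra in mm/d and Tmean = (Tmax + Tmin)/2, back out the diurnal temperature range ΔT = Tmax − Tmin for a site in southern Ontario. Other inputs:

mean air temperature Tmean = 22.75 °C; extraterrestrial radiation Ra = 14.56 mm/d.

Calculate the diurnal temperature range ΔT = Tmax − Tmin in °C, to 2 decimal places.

9.70 °C

√ΔT = ET₀ / [0.0023 × Ra × (Tmean+17.8)] = 4.23 / (0.0023 × 14.56 × 40.55) = 3.1150
ΔT = 3.1150² = 9.703 °C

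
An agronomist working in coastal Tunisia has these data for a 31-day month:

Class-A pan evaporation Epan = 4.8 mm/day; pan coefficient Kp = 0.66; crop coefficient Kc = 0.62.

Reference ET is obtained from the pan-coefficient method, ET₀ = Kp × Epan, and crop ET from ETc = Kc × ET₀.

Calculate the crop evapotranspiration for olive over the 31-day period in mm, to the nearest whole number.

61 mm

ET₀ = 0.66 × 4.8 = 3.1680 mm/d
ETc = Kc × ET₀ = 0.62 × 3.1680 = 1.9642 mm/d
Over 31 days: 1.9642 × 31 = 60.890 mm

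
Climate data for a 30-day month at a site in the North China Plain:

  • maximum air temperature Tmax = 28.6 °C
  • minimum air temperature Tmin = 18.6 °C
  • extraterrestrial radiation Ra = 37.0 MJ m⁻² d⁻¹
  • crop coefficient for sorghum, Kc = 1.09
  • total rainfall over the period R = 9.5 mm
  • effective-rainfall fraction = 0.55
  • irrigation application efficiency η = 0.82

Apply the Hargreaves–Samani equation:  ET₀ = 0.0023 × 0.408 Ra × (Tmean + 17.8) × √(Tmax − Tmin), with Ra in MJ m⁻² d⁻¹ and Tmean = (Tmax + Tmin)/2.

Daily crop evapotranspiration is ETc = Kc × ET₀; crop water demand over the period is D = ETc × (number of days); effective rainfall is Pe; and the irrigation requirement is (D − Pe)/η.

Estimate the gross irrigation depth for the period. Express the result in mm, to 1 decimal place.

Tmean = (28.6 + 18.6)/2 = 23.60 °C
0.408 Ra = 0.408 × 37.0 = 15.0960 mm/d equivalent
ET₀ = 0.0023 × 15.0960 × (23.60 + 17.8) × √10.0 = 0.0023 × 15.0960 × 41.40 × 3.1623 = 4.5456 mm/d
ETc = Kc × ET₀ = 1.09 × 4.5456 = 4.9547 mm/d
Crop demand D = ETc × 30 d = 4.9547 × 30 = 148.641 mm
Pe = 0.55 × 9.5 = 5.225 mm
D − Pe = 148.641 − 5.225 = 143.416 mm
Gross irrigation = 143.416 / 0.82 = 174.898 mm

174.9 mm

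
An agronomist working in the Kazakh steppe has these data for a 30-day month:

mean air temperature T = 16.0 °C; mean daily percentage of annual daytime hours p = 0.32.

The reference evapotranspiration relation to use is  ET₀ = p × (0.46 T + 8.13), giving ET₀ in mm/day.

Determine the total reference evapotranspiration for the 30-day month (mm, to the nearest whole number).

ET₀ = 0.32 × (0.46 × 16.0 + 8.13) = 0.32 × 15.490 = 4.9568 mm/d
Monthly total = 4.9568 × 30 = 148.704 mm

149 mm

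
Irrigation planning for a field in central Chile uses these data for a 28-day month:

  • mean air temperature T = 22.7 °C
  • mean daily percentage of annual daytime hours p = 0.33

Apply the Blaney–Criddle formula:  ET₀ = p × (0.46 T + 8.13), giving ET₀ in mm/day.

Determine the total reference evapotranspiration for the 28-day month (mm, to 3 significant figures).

ET₀ = 0.33 × (0.46 × 22.7 + 8.13) = 0.33 × 18.572 = 6.1288 mm/d
Monthly total = 6.1288 × 28 = 171.606 mm

172 mm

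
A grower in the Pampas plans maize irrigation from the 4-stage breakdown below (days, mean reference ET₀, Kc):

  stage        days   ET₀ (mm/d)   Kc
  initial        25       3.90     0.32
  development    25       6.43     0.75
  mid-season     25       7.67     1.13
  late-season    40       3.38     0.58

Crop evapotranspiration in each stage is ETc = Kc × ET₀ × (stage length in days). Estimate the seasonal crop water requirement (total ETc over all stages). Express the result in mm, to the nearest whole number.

initial: 0.32 × 3.90 × 25 = 31.20 mm
development: 0.75 × 6.43 × 25 = 120.56 mm
mid-season: 1.13 × 7.67 × 25 = 216.68 mm
late-season: 0.58 × 3.38 × 40 = 78.42 mm
Seasonal total = 446.86 mm

447 mm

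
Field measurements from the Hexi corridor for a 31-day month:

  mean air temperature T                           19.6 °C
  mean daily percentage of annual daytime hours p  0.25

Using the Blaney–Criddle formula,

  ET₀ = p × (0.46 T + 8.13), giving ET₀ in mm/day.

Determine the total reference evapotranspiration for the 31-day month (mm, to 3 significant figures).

133 mm

ET₀ = 0.25 × (0.46 × 19.6 + 8.13) = 0.25 × 17.146 = 4.2865 mm/d
Monthly total = 4.2865 × 31 = 132.882 mm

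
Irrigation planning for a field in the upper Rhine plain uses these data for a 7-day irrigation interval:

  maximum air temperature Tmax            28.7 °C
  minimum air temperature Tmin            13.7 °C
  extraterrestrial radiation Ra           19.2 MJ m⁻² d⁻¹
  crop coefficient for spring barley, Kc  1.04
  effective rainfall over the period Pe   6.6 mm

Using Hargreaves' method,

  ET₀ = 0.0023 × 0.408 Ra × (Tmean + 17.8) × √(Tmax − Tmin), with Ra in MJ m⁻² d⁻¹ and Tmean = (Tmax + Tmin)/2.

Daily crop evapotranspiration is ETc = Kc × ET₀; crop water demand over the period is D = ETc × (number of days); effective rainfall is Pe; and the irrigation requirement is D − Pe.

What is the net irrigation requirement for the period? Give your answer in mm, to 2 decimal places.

13.21 mm

Tmean = (28.7 + 13.7)/2 = 21.20 °C
0.408 Ra = 0.408 × 19.2 = 7.8336 mm/d equivalent
ET₀ = 0.0023 × 7.8336 × (21.20 + 17.8) × √15.0 = 0.0023 × 7.8336 × 39.00 × 3.8730 = 2.7215 mm/d
ETc = Kc × ET₀ = 1.04 × 2.7215 = 2.8304 mm/d
Crop demand D = ETc × 7 d = 2.8304 × 7 = 19.813 mm
D − Pe = 19.813 − 6.6 = 13.213 mm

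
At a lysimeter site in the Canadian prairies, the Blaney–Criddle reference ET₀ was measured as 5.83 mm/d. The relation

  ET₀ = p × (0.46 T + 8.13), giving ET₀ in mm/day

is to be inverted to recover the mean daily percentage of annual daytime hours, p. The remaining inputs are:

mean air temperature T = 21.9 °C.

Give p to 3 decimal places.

p = ET₀ / (0.46 T + 8.13) = 5.83 / (0.46 × 21.9 + 8.13) = 5.83 / 18.204 = 0.3203

0.320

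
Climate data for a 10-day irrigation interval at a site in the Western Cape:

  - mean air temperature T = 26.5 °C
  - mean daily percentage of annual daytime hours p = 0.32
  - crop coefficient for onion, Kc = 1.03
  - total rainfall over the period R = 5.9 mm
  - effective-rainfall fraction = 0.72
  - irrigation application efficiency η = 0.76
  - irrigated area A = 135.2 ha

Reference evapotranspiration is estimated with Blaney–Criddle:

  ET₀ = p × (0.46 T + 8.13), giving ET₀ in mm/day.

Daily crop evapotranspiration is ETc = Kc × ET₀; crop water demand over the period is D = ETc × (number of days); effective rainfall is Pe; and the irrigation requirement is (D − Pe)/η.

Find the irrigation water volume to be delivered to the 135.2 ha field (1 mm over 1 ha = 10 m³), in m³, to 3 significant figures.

112000 m³

ET₀ = 0.32 × (0.46 × 26.5 + 8.13) = 0.32 × 20.320 = 6.5024 mm/d
ETc = Kc × ET₀ = 1.03 × 6.5024 = 6.6975 mm/d
Crop demand D = ETc × 10 d = 6.6975 × 10 = 66.975 mm
Pe = 0.72 × 5.9 = 4.248 mm
D − Pe = 66.975 − 4.248 = 62.727 mm
Gross irrigation = 62.727 / 0.76 = 82.536 mm
Volume = 82.536 mm × 135.2 ha × 10 = 111588.7 m³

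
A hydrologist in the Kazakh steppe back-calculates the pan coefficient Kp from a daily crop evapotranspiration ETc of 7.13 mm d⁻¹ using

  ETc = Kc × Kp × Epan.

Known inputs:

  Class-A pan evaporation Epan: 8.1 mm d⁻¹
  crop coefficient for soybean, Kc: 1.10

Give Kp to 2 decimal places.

0.80

ETc = Kc × Kp × Epan  ⇒  Kp = ETc / (Kc × Epan)
Kp = 7.13 / (1.10 × 8.1) = 7.13 / 8.910 = 0.8002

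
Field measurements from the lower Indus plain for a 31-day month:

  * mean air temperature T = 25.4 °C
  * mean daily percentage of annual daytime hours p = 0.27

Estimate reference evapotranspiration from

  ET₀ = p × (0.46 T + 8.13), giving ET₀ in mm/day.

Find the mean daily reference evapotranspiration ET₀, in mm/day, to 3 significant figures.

5.35 mm/day

ET₀ = 0.27 × (0.46 × 25.4 + 8.13) = 0.27 × 19.814 = 5.3498 mm/d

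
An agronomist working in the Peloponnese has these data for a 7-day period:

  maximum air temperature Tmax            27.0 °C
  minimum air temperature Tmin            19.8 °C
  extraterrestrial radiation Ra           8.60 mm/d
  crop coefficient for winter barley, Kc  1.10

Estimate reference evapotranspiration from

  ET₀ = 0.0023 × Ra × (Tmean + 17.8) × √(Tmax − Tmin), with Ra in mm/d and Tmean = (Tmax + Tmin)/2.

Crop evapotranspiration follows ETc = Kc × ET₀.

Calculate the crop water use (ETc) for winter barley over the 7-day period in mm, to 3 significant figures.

16.8 mm

Tmean = (27.0 + 19.8)/2 = 23.40 °C
ET₀ = 0.0023 × 8.60 × (23.40 + 17.8) × √7.2 = 0.0023 × 8.60 × 41.20 × 2.6833 = 2.1867 mm/d
ETc = Kc × ET₀ = 1.10 × 2.1867 = 2.4054 mm/d
Over 7 days: 2.4054 × 7 = 16.838 mm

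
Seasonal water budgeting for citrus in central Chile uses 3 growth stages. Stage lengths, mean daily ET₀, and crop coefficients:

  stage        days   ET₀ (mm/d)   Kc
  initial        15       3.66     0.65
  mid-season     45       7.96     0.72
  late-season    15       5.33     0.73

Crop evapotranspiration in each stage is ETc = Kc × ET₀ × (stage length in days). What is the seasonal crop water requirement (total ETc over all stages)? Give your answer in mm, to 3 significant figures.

initial: 0.65 × 3.66 × 15 = 35.69 mm
mid-season: 0.72 × 7.96 × 45 = 257.90 mm
late-season: 0.73 × 5.33 × 15 = 58.36 mm
Seasonal total = 351.95 mm

352 mm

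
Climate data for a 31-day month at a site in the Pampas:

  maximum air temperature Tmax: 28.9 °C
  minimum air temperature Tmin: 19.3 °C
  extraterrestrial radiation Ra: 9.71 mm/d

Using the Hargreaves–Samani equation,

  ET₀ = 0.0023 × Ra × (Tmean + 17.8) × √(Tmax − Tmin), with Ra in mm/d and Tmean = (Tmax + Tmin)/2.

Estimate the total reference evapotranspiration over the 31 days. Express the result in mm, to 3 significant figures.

89.9 mm

Tmean = (28.9 + 19.3)/2 = 24.10 °C
ET₀ = 0.0023 × 9.71 × (24.10 + 17.8) × √9.6 = 0.0023 × 9.71 × 41.90 × 3.0984 = 2.8993 mm/d
Over 31 days: 2.8993 × 31 = 89.878 mm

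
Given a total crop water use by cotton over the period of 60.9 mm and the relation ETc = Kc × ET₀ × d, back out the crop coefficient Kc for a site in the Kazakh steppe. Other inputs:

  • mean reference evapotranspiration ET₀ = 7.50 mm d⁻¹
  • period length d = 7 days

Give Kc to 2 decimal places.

ETc = Kc × ET₀ × d  ⇒  Kc = ETc / (ET₀ × d)
Kc = 60.9 / (7.50 × 7) = 60.9 / 52.50 = 1.1600

1.16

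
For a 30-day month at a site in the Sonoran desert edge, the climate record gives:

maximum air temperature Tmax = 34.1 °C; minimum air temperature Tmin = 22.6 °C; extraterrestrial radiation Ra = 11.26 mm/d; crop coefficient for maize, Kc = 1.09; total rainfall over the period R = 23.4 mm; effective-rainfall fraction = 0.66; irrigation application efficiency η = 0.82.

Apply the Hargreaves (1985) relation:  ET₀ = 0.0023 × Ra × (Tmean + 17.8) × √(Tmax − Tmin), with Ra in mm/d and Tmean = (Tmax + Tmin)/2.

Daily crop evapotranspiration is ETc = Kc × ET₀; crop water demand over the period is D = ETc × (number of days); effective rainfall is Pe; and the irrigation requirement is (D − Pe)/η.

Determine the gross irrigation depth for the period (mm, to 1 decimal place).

Tmean = (34.1 + 22.6)/2 = 28.35 °C
ET₀ = 0.0023 × 11.26 × (28.35 + 17.8) × √11.5 = 0.0023 × 11.26 × 46.15 × 3.3912 = 4.0531 mm/d
ETc = Kc × ET₀ = 1.09 × 4.0531 = 4.4179 mm/d
Crop demand D = ETc × 30 d = 4.4179 × 30 = 132.537 mm
Pe = 0.66 × 23.4 = 15.444 mm
D − Pe = 132.537 − 15.444 = 117.093 mm
Gross irrigation = 117.093 / 0.82 = 142.796 mm

142.8 mm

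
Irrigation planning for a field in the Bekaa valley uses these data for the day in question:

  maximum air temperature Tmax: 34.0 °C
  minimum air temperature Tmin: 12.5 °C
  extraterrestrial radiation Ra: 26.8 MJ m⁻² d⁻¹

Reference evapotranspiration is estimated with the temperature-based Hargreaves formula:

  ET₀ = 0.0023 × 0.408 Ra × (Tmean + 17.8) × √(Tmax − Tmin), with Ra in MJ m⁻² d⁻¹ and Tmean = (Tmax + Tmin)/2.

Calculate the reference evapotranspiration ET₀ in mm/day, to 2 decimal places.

Tmean = (34.0 + 12.5)/2 = 23.25 °C
0.408 Ra = 0.408 × 26.8 = 10.9344 mm/d equivalent
ET₀ = 0.0023 × 10.9344 × (23.25 + 17.8) × √21.5 = 0.0023 × 10.9344 × 41.05 × 4.6368 = 4.7869 mm/d

4.79 mm/day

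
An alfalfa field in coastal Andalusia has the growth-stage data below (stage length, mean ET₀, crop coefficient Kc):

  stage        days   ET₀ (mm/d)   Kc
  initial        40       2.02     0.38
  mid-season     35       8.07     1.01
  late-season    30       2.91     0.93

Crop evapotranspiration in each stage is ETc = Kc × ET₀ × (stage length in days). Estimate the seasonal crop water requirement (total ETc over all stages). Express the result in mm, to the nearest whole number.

initial: 0.38 × 2.02 × 40 = 30.70 mm
mid-season: 1.01 × 8.07 × 35 = 285.27 mm
late-season: 0.93 × 2.91 × 30 = 81.19 mm
Seasonal total = 397.16 mm

397 mm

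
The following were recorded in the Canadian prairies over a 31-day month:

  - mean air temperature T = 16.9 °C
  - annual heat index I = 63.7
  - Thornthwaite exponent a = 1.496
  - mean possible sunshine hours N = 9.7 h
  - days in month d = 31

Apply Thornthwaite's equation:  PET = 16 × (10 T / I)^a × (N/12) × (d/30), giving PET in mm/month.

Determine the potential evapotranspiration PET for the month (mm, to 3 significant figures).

57.5 mm

10T/I = 10 × 16.9 / 63.7 = 2.6531
(10T/I)^a = 2.6531^1.496 = 4.3046
Uncorrected PET = 16 × 4.3046 = 68.874 mm
Correction = (N/12)(d/30) = (9.7/12)(31/30) = 0.8353
PET = 68.874 × 0.8353 = 57.530 mm/month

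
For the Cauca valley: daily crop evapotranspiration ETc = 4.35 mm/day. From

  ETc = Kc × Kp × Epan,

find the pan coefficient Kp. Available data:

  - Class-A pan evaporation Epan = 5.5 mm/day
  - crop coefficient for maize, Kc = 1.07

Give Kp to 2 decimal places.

ETc = Kc × Kp × Epan  ⇒  Kp = ETc / (Kc × Epan)
Kp = 4.35 / (1.07 × 5.5) = 4.35 / 5.885 = 0.7392

0.74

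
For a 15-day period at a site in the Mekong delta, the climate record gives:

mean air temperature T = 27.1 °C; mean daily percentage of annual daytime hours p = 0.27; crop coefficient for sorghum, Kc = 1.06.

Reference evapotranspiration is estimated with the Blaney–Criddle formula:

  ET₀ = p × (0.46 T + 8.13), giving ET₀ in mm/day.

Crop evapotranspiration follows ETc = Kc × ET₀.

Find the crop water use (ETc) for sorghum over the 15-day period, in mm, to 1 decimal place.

ET₀ = 0.27 × (0.46 × 27.1 + 8.13) = 0.27 × 20.596 = 5.5609 mm/d
ETc = Kc × ET₀ = 1.06 × 5.5609 = 5.8946 mm/d
Over 15 days: 5.8946 × 15 = 88.419 mm

88.4 mm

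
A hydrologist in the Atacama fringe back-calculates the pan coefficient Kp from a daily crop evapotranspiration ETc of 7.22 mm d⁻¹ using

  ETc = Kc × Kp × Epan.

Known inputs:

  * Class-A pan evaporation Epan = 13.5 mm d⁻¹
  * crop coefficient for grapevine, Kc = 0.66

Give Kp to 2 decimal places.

ETc = Kc × Kp × Epan  ⇒  Kp = ETc / (Kc × Epan)
Kp = 7.22 / (0.66 × 13.5) = 7.22 / 8.910 = 0.8103

0.81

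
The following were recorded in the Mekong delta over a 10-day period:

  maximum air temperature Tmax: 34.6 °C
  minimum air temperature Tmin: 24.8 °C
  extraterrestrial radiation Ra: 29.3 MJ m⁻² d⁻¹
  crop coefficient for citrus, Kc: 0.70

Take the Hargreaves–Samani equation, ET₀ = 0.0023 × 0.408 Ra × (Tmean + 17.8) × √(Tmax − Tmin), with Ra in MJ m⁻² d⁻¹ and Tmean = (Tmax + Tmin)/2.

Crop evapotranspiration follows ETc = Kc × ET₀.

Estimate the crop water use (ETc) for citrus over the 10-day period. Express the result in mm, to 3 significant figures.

28.6 mm

Tmean = (34.6 + 24.8)/2 = 29.70 °C
0.408 Ra = 0.408 × 29.3 = 11.9544 mm/d equivalent
ET₀ = 0.0023 × 11.9544 × (29.70 + 17.8) × √9.8 = 0.0023 × 11.9544 × 47.50 × 3.1305 = 4.0885 mm/d
ETc = Kc × ET₀ = 0.70 × 4.0885 = 2.8620 mm/d
Over 10 days: 2.8620 × 10 = 28.620 mm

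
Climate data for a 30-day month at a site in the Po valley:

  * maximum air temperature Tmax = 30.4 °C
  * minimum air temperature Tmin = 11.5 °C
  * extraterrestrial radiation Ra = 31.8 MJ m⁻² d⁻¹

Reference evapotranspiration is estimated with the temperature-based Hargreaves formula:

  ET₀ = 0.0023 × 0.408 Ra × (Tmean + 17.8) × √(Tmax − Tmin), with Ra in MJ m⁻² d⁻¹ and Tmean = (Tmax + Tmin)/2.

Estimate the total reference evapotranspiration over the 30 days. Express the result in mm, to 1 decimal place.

150.8 mm

Tmean = (30.4 + 11.5)/2 = 20.95 °C
0.408 Ra = 0.408 × 31.8 = 12.9744 mm/d equivalent
ET₀ = 0.0023 × 12.9744 × (20.95 + 17.8) × √18.9 = 0.0023 × 12.9744 × 38.75 × 4.3474 = 5.0271 mm/d
Over 30 days: 5.0271 × 30 = 150.813 mm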